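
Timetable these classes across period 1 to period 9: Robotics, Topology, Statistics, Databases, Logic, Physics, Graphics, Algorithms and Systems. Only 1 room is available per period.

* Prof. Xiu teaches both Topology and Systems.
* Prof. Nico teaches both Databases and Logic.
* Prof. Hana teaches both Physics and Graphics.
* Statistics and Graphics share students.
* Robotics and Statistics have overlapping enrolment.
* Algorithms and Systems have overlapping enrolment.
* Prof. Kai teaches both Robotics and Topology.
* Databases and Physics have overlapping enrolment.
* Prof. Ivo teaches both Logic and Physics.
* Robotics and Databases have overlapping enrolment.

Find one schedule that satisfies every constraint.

Algorithms in period 8, Logic in period 5, Graphics in period 7, Topology in period 2, Databases in period 4, Robotics in period 1, Physics in period 6, Statistics in period 3, Systems in period 9

Checking: Physics(period 6) != Graphics(period 7); Algorithms(period 8) != Systems(period 9); Databases(period 4) != Logic(period 5); Statistics(period 3) != Graphics(period 7); Robotics(period 1) != Topology(period 2); Robotics(period 1) != Statistics(period 3); Robotics(period 1) != Databases(period 4); Logic(period 5) != Physics(period 6); Databases(period 4) != Physics(period 6); Topology(period 2) != Systems(period 9); max 1 per period (cap 1).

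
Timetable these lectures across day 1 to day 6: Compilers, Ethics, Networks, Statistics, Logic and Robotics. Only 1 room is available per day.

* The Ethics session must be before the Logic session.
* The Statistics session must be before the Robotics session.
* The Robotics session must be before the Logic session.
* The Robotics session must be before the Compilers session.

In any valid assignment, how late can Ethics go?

day 5

Downstream work caps Ethics at day 5.
Ethics at day 5 is achievable: Ethics=day 5; Networks=day 4; Compilers=day 3; Statistics=day 1; Robotics=day 2; Logic=day 6.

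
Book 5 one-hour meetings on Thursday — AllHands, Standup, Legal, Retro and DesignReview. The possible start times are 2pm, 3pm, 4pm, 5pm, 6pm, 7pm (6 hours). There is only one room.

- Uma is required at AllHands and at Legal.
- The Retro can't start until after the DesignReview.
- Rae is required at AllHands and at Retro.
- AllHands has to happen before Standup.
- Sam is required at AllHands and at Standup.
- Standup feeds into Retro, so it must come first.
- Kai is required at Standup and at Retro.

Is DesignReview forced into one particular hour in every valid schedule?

No

DesignReview can be 2pm (e.g. AllHands in 3pm, DesignReview in 2pm, Legal in 6pm, Standup in 4pm, Retro in 5pm) or 3pm (e.g. Legal -> 6pm, AllHands -> 2pm, DesignReview -> 3pm, Retro -> 5pm, Standup -> 4pm).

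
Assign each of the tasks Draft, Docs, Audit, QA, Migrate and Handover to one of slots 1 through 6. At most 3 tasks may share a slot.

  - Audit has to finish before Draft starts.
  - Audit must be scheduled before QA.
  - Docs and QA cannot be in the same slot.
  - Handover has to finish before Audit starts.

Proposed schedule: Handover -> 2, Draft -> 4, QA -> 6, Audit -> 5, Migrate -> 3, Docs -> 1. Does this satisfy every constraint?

No. Audit has to finish before Draft starts is not satisfied.

Handover has to finish before Audit starts — holds.
Docs and QA cannot be in the same slot — holds.
Audit has to finish before Draft starts — violated.
Audit must be scheduled before QA — holds.
At most 3 tasks may share a slot — holds.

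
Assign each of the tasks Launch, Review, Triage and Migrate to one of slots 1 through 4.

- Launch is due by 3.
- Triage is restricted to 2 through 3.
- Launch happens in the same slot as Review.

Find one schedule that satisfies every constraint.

Migrate=1, Review=1, Launch=1, Triage=2

Checking: Launch = Review = 1; Launch=1 in [1,3]; Triage=2 in [2,3].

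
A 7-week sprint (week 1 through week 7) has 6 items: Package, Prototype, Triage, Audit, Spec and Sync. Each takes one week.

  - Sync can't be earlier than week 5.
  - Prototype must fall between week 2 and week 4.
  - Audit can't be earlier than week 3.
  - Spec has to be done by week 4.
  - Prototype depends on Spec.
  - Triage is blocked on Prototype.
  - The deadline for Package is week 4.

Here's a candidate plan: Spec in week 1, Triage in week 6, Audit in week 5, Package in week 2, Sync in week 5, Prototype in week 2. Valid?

Valid

Prototype depends on Spec — holds.
Spec has to be done by week 4 — holds.
The deadline for Package is week 4 — holds.
Prototype must fall between week 2 and week 4 — holds.
Audit can't be earlier than week 3 — holds.
Sync can't be earlier than week 5 — holds.
Triage is blocked on Prototype — holds.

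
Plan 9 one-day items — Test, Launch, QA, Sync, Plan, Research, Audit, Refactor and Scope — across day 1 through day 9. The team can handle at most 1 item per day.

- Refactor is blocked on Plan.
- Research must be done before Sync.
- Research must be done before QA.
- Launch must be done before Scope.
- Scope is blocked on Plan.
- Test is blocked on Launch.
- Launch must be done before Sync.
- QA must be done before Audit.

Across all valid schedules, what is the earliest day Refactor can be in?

Precedence pushes Refactor to at least day 2.
Refactor at day 2 is achievable: Refactor in day 2, QA in day 5, Scope in day 7, Test in day 8, Plan in day 1, Sync in day 6, Research in day 4, Launch in day 3, Audit in day 9.

day 2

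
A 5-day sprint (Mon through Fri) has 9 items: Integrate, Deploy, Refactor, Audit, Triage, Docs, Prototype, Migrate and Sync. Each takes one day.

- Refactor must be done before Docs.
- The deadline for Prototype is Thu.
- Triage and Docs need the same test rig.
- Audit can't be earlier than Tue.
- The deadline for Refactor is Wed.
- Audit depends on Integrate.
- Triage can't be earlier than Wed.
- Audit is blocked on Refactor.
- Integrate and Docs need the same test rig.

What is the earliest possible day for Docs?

Tue

Precedence pushes Docs to at least Tue.
Docs at Tue is achievable: Prototype=Mon, Integrate=Mon, Docs=Tue, Triage=Wed, Migrate=Mon, Sync=Mon, Refactor=Mon, Audit=Tue, Deploy=Mon.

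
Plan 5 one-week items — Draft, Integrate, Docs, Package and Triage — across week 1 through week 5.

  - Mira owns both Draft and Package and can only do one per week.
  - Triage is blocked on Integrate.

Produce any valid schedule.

Triage in week 2; Integrate in week 1; Package in week 2; Draft in week 1; Docs in week 1

Checking: Integrate(week 1) before Triage(week 2); Draft(week 1) != Package(week 2).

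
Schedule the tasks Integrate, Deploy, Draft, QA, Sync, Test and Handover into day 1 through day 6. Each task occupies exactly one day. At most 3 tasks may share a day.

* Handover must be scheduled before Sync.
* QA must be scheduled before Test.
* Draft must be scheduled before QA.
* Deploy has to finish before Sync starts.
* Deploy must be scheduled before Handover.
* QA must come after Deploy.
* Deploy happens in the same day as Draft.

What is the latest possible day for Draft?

Downstream work caps Draft at day 4.
Draft at day 4 is achievable: Deploy in day 4, Draft in day 4, QA in day 5, Integrate in day 1, Handover in day 5, Test in day 6, Sync in day 6.

day 4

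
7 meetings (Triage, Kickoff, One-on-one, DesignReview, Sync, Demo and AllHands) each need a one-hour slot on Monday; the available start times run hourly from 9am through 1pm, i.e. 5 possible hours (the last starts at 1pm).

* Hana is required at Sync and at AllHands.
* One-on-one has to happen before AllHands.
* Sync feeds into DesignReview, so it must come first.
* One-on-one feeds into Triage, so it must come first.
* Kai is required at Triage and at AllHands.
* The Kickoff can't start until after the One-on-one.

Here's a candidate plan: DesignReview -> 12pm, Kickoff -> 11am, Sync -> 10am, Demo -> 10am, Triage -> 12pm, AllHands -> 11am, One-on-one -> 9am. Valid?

Valid

The Kickoff can't start until after the One-on-one — holds.
Kai is required at Triage and at AllHands — holds.
One-on-one feeds into Triage, so it must come first — holds.
One-on-one has to happen before AllHands — holds.
Hana is required at Sync and at AllHands — holds.
Sync feeds into DesignReview, so it must come first — holds.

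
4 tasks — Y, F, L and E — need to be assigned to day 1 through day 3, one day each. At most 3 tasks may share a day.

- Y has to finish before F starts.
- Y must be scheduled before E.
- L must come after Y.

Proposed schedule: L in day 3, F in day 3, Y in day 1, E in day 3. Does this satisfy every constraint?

Yes

Y has to finish before F starts — holds.
L must come after Y — holds.
At most 3 tasks may share a day — holds.
Y must be scheduled before E — holds.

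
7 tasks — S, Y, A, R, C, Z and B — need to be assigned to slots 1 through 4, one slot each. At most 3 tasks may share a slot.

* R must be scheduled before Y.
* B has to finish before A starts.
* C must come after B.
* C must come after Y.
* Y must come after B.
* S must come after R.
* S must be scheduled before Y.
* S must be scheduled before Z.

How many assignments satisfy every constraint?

10

Splitting on A: it can be 2 (2), 3 (4), 4 (4). Listing each branch's schedules as (S, Y, R, C, Z, B):
A=2: (2,3,1,4,3,1) (2,3,1,4,4,1) — 2.
A=3: (2,3,1,4,3,1) (2,3,1,4,3,2) (2,3,1,4,4,1) (2,3,1,4,4,2) — 4.
A=4: (2,3,1,4,3,1) (2,3,1,4,3,2) (2,3,1,4,4,1) (2,3,1,4,4,2) — 4.
Summing: 2 + 4 + 4 = 10.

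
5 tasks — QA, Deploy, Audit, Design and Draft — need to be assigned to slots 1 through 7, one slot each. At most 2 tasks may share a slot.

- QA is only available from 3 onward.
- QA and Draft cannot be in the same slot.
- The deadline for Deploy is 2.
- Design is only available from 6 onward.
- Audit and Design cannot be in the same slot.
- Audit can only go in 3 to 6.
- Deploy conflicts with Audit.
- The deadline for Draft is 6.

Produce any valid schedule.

Design in 6; QA in 3; Deploy in 1; Draft in 1; Audit in 3

Checking: Audit(3) != Design(6); Deploy(1) != Audit(3); QA(3) != Draft(1); Audit=3 in [3,6]; Design=6 in [6,7]; Deploy=1 in [1,2]; QA=3 in [3,7]; Draft=1 in [1,6]; max 2 per slot (cap 2).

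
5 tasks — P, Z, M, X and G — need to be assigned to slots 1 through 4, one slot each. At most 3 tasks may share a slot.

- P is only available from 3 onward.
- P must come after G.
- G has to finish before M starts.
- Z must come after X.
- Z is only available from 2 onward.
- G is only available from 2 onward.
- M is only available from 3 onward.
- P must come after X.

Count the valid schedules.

28

Splitting on P: it can be 3 (10), 4 (18). Listing each branch's schedules as (Z, M, X, G):
P=3: (2,3,1,2) (2,4,1,2) (3,3,1,2) (3,3,2,2) (3,4,1,2) (3,4,2,2) (4,3,1,2) (4,3,2,2) (4,4,1,2) (4,4,2,2) — 10.
P=4: (2,3,1,2) (2,4,1,2) (2,4,1,3) (3,3,1,2) (3,3,2,2) (3,4,1,2) (3,4,1,3) (3,4,2,2) (3,4,2,3) (4,3,1,2) (4,3,2,2) (4,3,3,2) (4,4,1,2) (4,4,1,3) (4,4,2,2) (4,4,2,3) (4,4,3,2) (4,4,3,3) — 18.
Summing: 10 + 18 = 28.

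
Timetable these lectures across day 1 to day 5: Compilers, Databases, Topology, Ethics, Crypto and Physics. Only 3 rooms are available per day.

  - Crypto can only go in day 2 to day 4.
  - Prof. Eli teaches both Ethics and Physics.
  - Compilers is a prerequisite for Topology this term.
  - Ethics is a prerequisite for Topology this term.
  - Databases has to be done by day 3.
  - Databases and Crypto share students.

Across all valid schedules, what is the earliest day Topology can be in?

Precedence pushes Topology to at least day 2.
Topology at day 2 is achievable: Physics in day 2; Crypto in day 2; Compilers in day 1; Topology in day 2; Ethics in day 1; Databases in day 1.

day 2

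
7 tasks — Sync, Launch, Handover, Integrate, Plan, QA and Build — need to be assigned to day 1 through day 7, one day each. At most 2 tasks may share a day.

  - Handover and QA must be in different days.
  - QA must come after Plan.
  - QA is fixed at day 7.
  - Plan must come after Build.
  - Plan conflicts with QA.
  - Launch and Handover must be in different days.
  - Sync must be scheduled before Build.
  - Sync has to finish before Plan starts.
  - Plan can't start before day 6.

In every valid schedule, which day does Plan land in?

day 6

Plan's window is day 6–day 7.
QA is fixed at day 7, and Plan can't share a day with QA.
So Plan must be day 6.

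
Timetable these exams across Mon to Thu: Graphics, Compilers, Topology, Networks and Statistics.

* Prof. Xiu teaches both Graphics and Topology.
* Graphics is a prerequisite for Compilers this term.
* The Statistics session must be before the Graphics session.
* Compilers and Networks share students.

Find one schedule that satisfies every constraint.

Compilers -> Wed, Topology -> Mon, Networks -> Mon, Statistics -> Mon, Graphics -> Tue

Checking: Graphics(Tue) before Compilers(Wed); Statistics(Mon) before Graphics(Tue); Graphics(Tue) != Topology(Mon); Compilers(Wed) != Networks(Mon).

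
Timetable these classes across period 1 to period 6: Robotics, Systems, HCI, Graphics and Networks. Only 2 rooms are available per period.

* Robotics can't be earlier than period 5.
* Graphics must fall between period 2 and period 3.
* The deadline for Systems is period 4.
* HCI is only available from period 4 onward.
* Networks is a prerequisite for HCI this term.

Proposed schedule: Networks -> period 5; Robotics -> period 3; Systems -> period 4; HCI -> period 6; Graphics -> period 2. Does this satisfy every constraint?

No. Robotics can't be earlier than period 5 is not satisfied.

Graphics must fall between period 2 and period 3 — holds.
Robotics can't be earlier than period 5 — violated.
Networks is a prerequisite for HCI this term — holds.
HCI is only available from period 4 onward — holds.
Only 2 rooms are available per period — holds.
The deadline for Systems is period 4 — holds.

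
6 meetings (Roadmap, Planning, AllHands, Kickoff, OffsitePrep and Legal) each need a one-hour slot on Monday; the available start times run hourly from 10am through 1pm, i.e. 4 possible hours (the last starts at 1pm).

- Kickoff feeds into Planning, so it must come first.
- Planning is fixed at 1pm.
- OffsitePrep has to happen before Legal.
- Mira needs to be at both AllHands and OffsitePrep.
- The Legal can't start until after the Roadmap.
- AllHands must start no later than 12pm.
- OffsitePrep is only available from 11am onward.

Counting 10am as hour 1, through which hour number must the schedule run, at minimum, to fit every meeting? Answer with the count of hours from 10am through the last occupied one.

4 hours

The precedence chain requires at least 2 distinct hours.
Planning can't be placed before 1pm — that is hour 4 counting from 10am — so the schedule must run through at least 4 hours.
4 works (last occupied hour: 1pm): for example OffsitePrep in 11am; AllHands in 10am; Kickoff in 10am; Roadmap in 10am; Planning in 1pm; Legal in 12pm.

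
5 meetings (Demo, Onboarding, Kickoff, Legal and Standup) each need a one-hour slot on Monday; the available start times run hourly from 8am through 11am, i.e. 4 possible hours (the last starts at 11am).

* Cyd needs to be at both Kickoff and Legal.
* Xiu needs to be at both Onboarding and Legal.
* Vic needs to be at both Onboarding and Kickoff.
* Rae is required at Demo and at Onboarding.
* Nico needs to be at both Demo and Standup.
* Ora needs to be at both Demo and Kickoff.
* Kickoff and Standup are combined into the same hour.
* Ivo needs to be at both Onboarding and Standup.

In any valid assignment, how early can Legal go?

Legal at 8am is achievable: Standup -> 10am, Kickoff -> 10am, Demo -> 8am, Legal -> 8am, Onboarding -> 9am.

8am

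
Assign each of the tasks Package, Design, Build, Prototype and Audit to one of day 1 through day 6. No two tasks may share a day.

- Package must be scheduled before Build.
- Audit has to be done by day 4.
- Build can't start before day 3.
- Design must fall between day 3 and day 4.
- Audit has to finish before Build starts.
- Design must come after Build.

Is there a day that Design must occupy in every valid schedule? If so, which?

Design is available from day 3; precedence pushes Design to at least day 4; Design's own window allows nothing later than day 4.
So Design is pinned to day 4.

day 4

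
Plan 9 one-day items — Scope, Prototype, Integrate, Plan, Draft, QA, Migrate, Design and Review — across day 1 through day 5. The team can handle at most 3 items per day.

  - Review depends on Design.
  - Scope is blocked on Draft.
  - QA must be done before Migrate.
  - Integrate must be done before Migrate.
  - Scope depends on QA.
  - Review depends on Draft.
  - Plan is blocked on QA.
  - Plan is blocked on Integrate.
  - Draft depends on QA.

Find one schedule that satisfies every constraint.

Design=day 1; Migrate=day 2; Scope=day 3; Draft=day 2; Integrate=day 1; QA=day 1; Review=day 3; Prototype=day 3; Plan=day 2

Checking: Integrate(day 1) before Plan(day 2); Design(day 1) before Review(day 3); QA(day 1) before Migrate(day 2); Draft(day 2) before Scope(day 3); Draft(day 2) before Review(day 3); QA(day 1) before Draft(day 2); QA(day 1) before Plan(day 2); QA(day 1) before Scope(day 3); Integrate(day 1) before Migrate(day 2); max 3 per day (cap 3).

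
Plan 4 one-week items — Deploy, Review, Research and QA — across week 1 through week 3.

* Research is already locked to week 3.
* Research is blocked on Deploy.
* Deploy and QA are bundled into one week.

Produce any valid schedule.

Review -> week 1; QA -> week 1; Research -> week 3; Deploy -> week 1

Checking: Deploy(week 1) before Research(week 3); Deploy = QA = week 1; Research=week 3 in [week 3,week 3].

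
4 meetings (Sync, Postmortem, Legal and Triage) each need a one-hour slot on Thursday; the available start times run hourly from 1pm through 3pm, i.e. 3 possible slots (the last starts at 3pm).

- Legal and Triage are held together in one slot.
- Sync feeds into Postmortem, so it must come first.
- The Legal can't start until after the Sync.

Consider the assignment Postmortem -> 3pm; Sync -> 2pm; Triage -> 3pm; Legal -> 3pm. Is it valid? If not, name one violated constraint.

Yes

Sync feeds into Postmortem, so it must come first — holds.
Legal and Triage are held together in one slot — holds.
The Legal can't start until after the Sync — holds.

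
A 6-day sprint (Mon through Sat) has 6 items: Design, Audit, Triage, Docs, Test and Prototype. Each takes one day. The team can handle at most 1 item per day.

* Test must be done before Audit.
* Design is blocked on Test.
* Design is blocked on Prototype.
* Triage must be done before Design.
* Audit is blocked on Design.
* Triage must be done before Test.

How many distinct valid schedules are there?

18

Splitting on Design: it can be Thu (6), Fri (12). Listing each branch's schedules as (Audit, Triage, Docs, Test, Prototype):
Design=Thu: (Fri,Mon,Sat,Tue,Wed) (Fri,Mon,Sat,Wed,Tue) (Fri,Tue,Sat,Wed,Mon) (Sat,Mon,Fri,Tue,Wed) (Sat,Mon,Fri,Wed,Tue) (Sat,Tue,Fri,Wed,Mon) — 6.
Design=Fri: (Sat,Mon,Tue,Wed,Thu) (Sat,Mon,Tue,Thu,Wed) (Sat,Mon,Wed,Tue,Thu) (Sat,Mon,Wed,Thu,Tue) (Sat,Mon,Thu,Tue,Wed) (Sat,Mon,Thu,Wed,Tue) (Sat,Tue,Mon,Wed,Thu) (Sat,Tue,Mon,Thu,Wed) (Sat,Tue,Wed,Thu,Mon) (Sat,Tue,Thu,Wed,Mon) (Sat,Wed,Mon,Thu,Tue) (Sat,Wed,Tue,Thu,Mon) — 12.
Summing: 6 + 12 = 18.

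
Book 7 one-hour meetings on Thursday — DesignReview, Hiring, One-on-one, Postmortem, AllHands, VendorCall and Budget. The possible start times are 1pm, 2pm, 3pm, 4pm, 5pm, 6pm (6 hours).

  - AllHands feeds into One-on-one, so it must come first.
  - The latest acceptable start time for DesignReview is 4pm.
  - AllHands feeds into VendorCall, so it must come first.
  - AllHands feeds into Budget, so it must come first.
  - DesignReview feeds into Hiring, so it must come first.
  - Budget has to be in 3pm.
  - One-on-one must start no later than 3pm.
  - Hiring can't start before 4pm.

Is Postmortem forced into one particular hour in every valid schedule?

No

Postmortem can be 1pm (e.g. Hiring in 4pm; AllHands in 1pm; VendorCall in 2pm; DesignReview in 1pm; One-on-one in 2pm; Budget in 3pm; Postmortem in 1pm) or 2pm (e.g. One-on-one in 2pm, Budget in 3pm, Hiring in 4pm, VendorCall in 2pm, DesignReview in 1pm, AllHands in 1pm, Postmortem in 2pm).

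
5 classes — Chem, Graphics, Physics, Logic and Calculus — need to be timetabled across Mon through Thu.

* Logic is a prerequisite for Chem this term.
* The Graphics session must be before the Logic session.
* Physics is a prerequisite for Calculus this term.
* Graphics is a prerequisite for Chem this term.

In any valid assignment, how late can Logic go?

Wed

Precedence pushes Logic to at least Tue; downstream work caps Logic at Wed.
Logic at Wed is achievable: Calculus -> Tue, Graphics -> Mon, Logic -> Wed, Chem -> Thu, Physics -> Mon.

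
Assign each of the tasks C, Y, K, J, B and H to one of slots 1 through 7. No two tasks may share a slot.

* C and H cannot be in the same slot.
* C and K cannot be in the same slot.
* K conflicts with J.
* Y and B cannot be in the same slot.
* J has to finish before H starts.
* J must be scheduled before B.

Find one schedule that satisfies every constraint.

J=1, H=3, Y=5, B=2, C=4, K=6

Checking: J(1) before H(3); J(1) before B(2); Y(5) != B(2); K(6) != J(1); C(4) != H(3); C(4) != K(6); max 1 per slot (cap 1).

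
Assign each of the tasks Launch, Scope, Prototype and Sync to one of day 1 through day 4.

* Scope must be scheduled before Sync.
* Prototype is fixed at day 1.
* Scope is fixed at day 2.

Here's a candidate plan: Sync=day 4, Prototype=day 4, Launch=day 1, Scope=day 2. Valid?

No — it violates: Prototype is fixed at day 1

Prototype is fixed at day 1 — violated.
Scope is fixed at day 2 — holds.
Scope must be scheduled before Sync — holds.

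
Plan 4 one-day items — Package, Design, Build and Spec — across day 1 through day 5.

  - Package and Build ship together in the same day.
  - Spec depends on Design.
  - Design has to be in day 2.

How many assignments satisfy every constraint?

15

Splitting on Package: it can be day 1 (3), day 2 (3), day 3 (3), day 4 (3), day 5 (3). Listing each branch's schedules as (Design, Build, Spec) by day number:
Package=day 1: (2,1,3) (2,1,4) (2,1,5) — 3.
Package=day 2: (2,2,3) (2,2,4) (2,2,5) — 3.
Package=day 3: (2,3,3) (2,3,4) (2,3,5) — 3.
Package=day 4: (2,4,3) (2,4,4) (2,4,5) — 3.
Package=day 5: (2,5,3) (2,5,4) (2,5,5) — 3.
Summing: 3 + 3 + 3 + 3 + 3 = 15.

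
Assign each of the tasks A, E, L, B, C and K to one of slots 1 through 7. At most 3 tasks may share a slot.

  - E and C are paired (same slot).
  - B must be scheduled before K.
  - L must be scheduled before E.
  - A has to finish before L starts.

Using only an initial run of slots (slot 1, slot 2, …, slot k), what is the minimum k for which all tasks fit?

3 slots

The precedence chain requires at least 3 distinct slots.
With at most 3 per slot and 6 tasks, at least 2 slots are needed.
3 works (last occupied slot: 3): for example E=3, K=2, A=1, C=3, B=1, L=2.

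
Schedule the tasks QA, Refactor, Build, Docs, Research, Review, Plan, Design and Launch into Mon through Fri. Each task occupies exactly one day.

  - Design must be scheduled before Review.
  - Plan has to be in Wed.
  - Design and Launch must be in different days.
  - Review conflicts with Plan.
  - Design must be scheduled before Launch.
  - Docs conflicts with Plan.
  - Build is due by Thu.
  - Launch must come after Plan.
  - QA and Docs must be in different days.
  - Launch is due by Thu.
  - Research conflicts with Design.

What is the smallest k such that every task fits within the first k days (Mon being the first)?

The precedence chain requires at least 2 distinct days.
Propagating the time windows through the other constraints, Launch can't land before Thu — that is day 4 counting from Mon — so the schedule must run through at least 4 days.
4 works (last occupied day: Thu): for example Design=Mon, QA=Mon, Research=Tue, Build=Mon, Review=Tue, Docs=Tue, Refactor=Mon, Launch=Thu, Plan=Wed.

4 days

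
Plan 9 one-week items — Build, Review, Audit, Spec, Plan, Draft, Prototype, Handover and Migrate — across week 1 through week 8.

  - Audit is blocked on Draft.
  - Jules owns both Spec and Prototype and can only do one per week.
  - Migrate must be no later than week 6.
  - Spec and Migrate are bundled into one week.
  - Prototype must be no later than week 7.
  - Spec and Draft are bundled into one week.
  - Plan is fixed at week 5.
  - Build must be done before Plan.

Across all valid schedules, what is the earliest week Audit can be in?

Precedence pushes Audit to at least week 2.
Audit at week 2 is achievable: Build=week 1; Audit=week 2; Spec=week 1; Handover=week 1; Migrate=week 1; Plan=week 5; Review=week 1; Draft=week 1; Prototype=week 2.

week 2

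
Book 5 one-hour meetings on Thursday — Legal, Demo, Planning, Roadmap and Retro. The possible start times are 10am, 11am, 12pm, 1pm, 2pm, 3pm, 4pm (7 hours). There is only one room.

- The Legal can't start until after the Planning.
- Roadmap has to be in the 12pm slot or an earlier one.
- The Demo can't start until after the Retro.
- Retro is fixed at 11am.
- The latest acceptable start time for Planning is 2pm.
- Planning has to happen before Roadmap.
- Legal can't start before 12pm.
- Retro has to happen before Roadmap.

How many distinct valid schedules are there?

Splitting on Legal: it can be 1pm (3), 2pm (3), 3pm (3), 4pm (3). Listing each branch's schedules as (Demo, Planning, Roadmap, Retro):
Legal=1pm: (2pm,10am,12pm,11am) (3pm,10am,12pm,11am) (4pm,10am,12pm,11am) — 3.
Legal=2pm: (1pm,10am,12pm,11am) (3pm,10am,12pm,11am) (4pm,10am,12pm,11am) — 3.
Legal=3pm: (1pm,10am,12pm,11am) (2pm,10am,12pm,11am) (4pm,10am,12pm,11am) — 3.
Legal=4pm: (1pm,10am,12pm,11am) (2pm,10am,12pm,11am) (3pm,10am,12pm,11am) — 3.
Summing: 3 + 3 + 3 + 3 = 12.

12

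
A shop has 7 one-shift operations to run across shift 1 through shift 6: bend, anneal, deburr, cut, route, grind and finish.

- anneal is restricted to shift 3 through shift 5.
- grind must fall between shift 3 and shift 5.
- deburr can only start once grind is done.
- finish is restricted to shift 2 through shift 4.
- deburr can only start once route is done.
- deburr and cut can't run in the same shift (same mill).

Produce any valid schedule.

deburr in shift 4, cut in shift 1, grind in shift 3, bend in shift 1, finish in shift 2, anneal in shift 3, route in shift 1

Checking: grind(shift 3) before deburr(shift 4); route(shift 1) before deburr(shift 4); deburr(shift 4) != cut(shift 1); grind=shift 3 in [shift 3,shift 5]; anneal=shift 3 in [shift 3,shift 5]; finish=shift 2 in [shift 2,shift 4].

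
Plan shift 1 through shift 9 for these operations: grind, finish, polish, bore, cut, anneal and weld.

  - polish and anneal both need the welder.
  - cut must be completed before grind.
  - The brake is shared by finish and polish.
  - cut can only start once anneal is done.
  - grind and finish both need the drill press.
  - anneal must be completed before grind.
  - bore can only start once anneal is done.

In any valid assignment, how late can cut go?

Precedence pushes cut to at least shift 2; downstream work caps cut at shift 8.
cut at shift 8 is achievable: finish -> shift 1; weld -> shift 1; anneal -> shift 1; bore -> shift 2; cut -> shift 8; grind -> shift 9; polish -> shift 2.

shift 8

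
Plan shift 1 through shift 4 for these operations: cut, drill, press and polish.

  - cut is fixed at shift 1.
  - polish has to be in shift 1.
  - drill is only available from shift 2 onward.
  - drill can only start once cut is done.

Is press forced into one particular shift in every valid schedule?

No

press can be shift 1 (e.g. cut in shift 1; press in shift 1; drill in shift 2; polish in shift 1) or shift 2 (e.g. press=shift 2, cut=shift 1, drill=shift 2, polish=shift 1).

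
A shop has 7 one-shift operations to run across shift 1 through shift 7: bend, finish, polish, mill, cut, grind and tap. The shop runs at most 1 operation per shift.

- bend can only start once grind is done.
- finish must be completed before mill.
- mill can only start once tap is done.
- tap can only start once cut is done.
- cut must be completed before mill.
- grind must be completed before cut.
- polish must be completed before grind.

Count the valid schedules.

Splitting on bend: it can be shift 3 (3), shift 4 (5), shift 5 (5), shift 6 (5), shift 7 (5). Listing each branch's schedules as (finish, polish, mill, cut, grind, tap) by shift number:
bend=shift 3: (4,1,7,5,2,6) (5,1,7,4,2,6) (6,1,7,4,2,5) — 3.
bend=shift 4: (1,2,7,5,3,6) (2,1,7,5,3,6) (3,1,7,5,2,6) (5,1,7,3,2,6) (6,1,7,3,2,5) — 5.
bend=shift 5: (1,2,7,4,3,6) (2,1,7,4,3,6) (3,1,7,4,2,6) (4,1,7,3,2,6) (6,1,7,3,2,4) — 5.
bend=shift 6: (1,2,7,4,3,5) (2,1,7,4,3,5) (3,1,7,4,2,5) (4,1,7,3,2,5) (5,1,7,3,2,4) — 5.
bend=shift 7: (1,2,6,4,3,5) (2,1,6,4,3,5) (3,1,6,4,2,5) (4,1,6,3,2,5) (5,1,6,3,2,4) — 5.
Summing: 3 + 5 + 5 + 5 + 5 = 23.

23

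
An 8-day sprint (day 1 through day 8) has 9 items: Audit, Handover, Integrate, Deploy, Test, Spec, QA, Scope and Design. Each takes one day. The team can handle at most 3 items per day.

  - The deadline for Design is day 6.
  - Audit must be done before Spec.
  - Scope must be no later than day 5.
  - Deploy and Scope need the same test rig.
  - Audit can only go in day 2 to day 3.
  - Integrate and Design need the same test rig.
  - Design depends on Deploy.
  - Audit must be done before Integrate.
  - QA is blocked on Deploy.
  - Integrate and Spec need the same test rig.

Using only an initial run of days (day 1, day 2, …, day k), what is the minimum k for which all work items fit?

4

The precedence chain requires at least 2 distinct days.
With at most 3 per day and 9 work items, at least 3 days are needed.
Propagating the time windows through the other constraints, Integrate can't land before day 3, so the schedule must run through at least day 3.
Could 3 days be enough, i.e. nothing placed later than day 3? No: Audit's window within 3 days is {day 2, day 3}; Spec must come after Audit (at day 2 or later) → {day 3}; Audit must come before Spec (at day 3 or earlier) → {day 2}; Integrate must come after Audit (at day 2 or later) → {day 3}; Spec can't share with Integrate (day 3) → nothing is left.
So 3 days is not enough.
4 works (last occupied day: day 4): for example Deploy=day 1, Audit=day 2, Handover=day 1, Design=day 2, Spec=day 4, Scope=day 3, Integrate=day 3, QA=day 2, Test=day 1.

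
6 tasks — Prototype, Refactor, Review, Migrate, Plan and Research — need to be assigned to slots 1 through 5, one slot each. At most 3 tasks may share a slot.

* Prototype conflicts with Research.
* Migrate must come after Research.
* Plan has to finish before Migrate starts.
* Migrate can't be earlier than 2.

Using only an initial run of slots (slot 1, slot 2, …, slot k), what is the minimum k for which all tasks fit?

2

The precedence chain requires at least 2 distinct slots.
With at most 3 per slot and 6 tasks, at least 2 slots are needed.
2 works (last occupied slot: 2): for example Plan -> 1; Prototype -> 2; Refactor -> 1; Migrate -> 2; Review -> 2; Research -> 1.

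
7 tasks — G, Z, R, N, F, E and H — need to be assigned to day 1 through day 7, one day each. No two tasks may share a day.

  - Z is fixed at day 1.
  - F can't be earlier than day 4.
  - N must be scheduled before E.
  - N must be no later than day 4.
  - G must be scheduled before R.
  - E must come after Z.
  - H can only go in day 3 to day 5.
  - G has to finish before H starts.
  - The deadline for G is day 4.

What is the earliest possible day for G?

G's own window allows nothing later than day 4.
G at day 2 is achievable: F -> day 5; G -> day 2; N -> day 4; H -> day 3; Z -> day 1; E -> day 6; R -> day 7.
Nothing earlier works — the capacity limit rule out every day before day 2.

day 2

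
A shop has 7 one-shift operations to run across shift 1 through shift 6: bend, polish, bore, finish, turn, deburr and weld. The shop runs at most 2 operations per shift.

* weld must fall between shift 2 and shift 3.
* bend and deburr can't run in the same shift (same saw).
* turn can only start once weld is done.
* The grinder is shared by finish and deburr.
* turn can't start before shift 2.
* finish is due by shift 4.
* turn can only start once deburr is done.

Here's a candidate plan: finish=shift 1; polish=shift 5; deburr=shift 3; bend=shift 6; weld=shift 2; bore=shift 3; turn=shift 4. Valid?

bend and deburr can't run in the same shift (same saw) — holds.
The shop runs at most 2 operations per shift — holds.
turn can only start once deburr is done — holds.
turn can only start once weld is done — holds.
weld must fall between shift 2 and shift 3 — holds.
turn can't start before shift 2 — holds.
finish is due by shift 4 — holds.
The grinder is shared by finish and deburr — holds.

Yes, all constraints hold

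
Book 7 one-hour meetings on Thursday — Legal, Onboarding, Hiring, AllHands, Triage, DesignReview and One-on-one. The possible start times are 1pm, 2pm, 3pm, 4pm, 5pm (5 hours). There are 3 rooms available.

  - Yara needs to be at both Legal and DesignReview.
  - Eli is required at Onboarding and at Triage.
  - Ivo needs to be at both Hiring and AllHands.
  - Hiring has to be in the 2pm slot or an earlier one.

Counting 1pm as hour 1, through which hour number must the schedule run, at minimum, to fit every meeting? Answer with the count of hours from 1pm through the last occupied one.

3 hours

With at most 3 per hour and 7 meetings, at least 3 hours are needed.
3 works (last occupied hour: 3pm): for example AllHands=2pm, DesignReview=2pm, Legal=1pm, Onboarding=1pm, Triage=2pm, One-on-one=3pm, Hiring=1pm.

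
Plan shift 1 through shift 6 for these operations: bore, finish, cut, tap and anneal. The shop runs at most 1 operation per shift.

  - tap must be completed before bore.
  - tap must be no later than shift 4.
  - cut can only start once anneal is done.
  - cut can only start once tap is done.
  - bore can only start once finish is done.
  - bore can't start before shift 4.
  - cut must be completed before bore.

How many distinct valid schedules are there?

Splitting on bore: it can be shift 5 (8), shift 6 (40). Listing each branch's schedules as (finish, cut, tap, anneal) by shift number:
bore=shift 5: (1,4,2,3) (1,4,3,2) (2,4,1,3) (2,4,3,1) (3,4,1,2) (3,4,2,1) (4,3,1,2) (4,3,2,1) — 8.
bore=shift 6: (1,4,2,3) (1,4,3,2) (1,5,2,3) (1,5,2,4) (1,5,3,2) (1,5,3,4) (1,5,4,2) (1,5,4,3) (2,4,1,3) (2,4,3,1) (2,5,1,3) (2,5,1,4) (2,5,3,1) (2,5,3,4) (2,5,4,1) (2,5,4,3) (3,4,1,2) (3,4,2,1) (3,5,1,2) (3,5,1,4) (3,5,2,1) (3,5,2,4) (3,5,4,1) (3,5,4,2) (4,3,1,2) (4,3,2,1) (4,5,1,2) (4,5,1,3) (4,5,2,1) (4,5,2,3) (4,5,3,1) (4,5,3,2) (5,3,1,2) (5,3,2,1) (5,4,1,2) (5,4,1,3) (5,4,2,1) (5,4,2,3) (5,4,3,1) (5,4,3,2) — 40.
Summing: 8 + 40 = 48.

48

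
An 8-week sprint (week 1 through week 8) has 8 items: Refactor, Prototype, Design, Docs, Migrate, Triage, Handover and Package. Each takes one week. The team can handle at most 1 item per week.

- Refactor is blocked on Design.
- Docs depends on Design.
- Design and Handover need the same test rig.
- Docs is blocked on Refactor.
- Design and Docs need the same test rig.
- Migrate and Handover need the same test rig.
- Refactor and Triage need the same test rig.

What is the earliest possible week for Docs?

Precedence pushes Docs to at least week 3.
Docs at week 3 is achievable: Refactor in week 2; Migrate in week 5; Triage in week 6; Prototype in week 4; Handover in week 7; Design in week 1; Docs in week 3; Package in week 8.

week 3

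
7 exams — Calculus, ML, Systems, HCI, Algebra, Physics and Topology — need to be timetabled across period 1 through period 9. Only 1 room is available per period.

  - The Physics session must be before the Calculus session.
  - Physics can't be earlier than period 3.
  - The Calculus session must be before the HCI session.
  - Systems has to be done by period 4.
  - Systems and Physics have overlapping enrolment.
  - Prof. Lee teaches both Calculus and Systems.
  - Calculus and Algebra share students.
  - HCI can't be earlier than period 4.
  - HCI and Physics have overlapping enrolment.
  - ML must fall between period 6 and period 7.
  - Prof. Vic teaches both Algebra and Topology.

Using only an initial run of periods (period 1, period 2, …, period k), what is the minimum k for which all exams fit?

7

The precedence chain requires at least 3 distinct periods.
With at most 1 per period and 7 exams, at least 7 periods are needed.
ML can't be placed before period 6, so the schedule must run through at least period 6.
7 works (last occupied period: period 7): for example ML -> period 6; HCI -> period 5; Algebra -> period 2; Physics -> period 3; Calculus -> period 4; Systems -> period 1; Topology -> period 7.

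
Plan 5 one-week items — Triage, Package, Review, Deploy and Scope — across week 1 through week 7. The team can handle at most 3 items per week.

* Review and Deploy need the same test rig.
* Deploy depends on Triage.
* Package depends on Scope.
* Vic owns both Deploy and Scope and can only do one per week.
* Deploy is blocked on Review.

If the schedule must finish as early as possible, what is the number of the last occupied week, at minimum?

The precedence chain requires at least 2 distinct weeks.
With at most 3 per week and 5 tasks, at least 2 weeks are needed.
2 works (last occupied week: week 2): for example Scope in week 1, Package in week 2, Deploy in week 2, Triage in week 1, Review in week 1.

week 2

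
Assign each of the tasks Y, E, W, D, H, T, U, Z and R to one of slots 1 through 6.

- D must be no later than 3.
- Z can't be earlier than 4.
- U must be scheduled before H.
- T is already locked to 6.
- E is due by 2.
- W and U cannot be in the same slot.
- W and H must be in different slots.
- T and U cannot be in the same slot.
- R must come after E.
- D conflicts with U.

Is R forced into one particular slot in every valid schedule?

R can be 2 (e.g. W -> 1; Z -> 4; E -> 1; T -> 6; D -> 1; R -> 2; Y -> 1; U -> 2; H -> 3) or 3 (e.g. E -> 1; R -> 3; T -> 6; U -> 2; D -> 1; Z -> 4; W -> 1; Y -> 1; H -> 3).

No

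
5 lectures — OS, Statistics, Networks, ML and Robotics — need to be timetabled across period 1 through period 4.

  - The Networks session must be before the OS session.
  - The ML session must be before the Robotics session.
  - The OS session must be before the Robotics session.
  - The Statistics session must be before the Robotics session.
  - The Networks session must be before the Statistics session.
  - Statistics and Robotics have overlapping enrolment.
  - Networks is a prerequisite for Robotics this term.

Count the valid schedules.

Splitting on OS: it can be period 2 (8), period 3 (9). Listing each branch's schedules as (Statistics, Networks, ML, Robotics) by period number:
OS=period 2: (2,1,1,3) (2,1,1,4) (2,1,2,3) (2,1,2,4) (2,1,3,4) (3,1,1,4) (3,1,2,4) (3,1,3,4) — 8.
OS=period 3: (2,1,1,4) (2,1,2,4) (2,1,3,4) (3,1,1,4) (3,1,2,4) (3,1,3,4) (3,2,1,4) (3,2,2,4) (3,2,3,4) — 9.
Summing: 8 + 9 = 17.

17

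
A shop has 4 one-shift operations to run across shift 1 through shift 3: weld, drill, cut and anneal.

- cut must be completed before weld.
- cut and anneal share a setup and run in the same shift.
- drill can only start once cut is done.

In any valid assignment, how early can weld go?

Precedence pushes weld to at least shift 2.
weld at shift 2 is achievable: drill=shift 2; cut=shift 1; anneal=shift 1; weld=shift 2.

shift 2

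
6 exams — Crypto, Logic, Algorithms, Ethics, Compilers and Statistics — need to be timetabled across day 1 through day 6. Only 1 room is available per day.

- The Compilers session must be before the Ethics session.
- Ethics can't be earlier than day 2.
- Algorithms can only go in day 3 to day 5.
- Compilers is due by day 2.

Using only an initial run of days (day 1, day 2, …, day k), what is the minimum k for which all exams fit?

The precedence chain requires at least 2 distinct days.
With at most 1 per day and 6 exams, at least 6 days are needed.
Algorithms can't be placed before day 3, so the schedule must run through at least day 3.
6 works (last occupied day: day 6): for example Statistics in day 6; Algorithms in day 3; Logic in day 5; Crypto in day 4; Compilers in day 1; Ethics in day 2.

6 days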